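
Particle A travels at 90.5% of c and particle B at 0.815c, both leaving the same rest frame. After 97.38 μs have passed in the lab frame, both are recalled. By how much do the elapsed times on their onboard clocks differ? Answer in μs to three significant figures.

|τ_A − τ_B| = 15.0 μs

A: β = 0.905; γ = 1/√(1 − 0.905²) = 1/√0.1810 = 2.351; τ_A = 97.38/2.351 = 41.43 μs.
B: γ = 1/√(1 − 0.815²) = 1/√0.3358 = 1.726; τ_B = 97.38/1.726 = 56.43 μs.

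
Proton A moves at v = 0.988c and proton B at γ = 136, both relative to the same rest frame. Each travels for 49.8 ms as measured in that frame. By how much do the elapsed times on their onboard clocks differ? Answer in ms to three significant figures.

A: γ = 1/√(1 − 0.988²) = 1/√0.02386 = 6.474; τ_A = 49.8/6.474 = 7.692 ms.
B: γ = 136; τ_B = 49.8/136.0 = 0.3662 ms.

|τ_A − τ_B| = 7.33 ms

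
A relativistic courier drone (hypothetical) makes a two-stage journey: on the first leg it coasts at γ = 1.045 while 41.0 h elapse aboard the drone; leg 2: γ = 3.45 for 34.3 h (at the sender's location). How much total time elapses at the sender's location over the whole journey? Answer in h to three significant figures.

Δt = 77.1 h

Leg 1: γ = 1.045; Δt_1 = 1.045 × 41.0 = 42.84 h.
Leg 2: 34.3 h is already measured at the sender's location.
Total: 42.84 + 34.30 h.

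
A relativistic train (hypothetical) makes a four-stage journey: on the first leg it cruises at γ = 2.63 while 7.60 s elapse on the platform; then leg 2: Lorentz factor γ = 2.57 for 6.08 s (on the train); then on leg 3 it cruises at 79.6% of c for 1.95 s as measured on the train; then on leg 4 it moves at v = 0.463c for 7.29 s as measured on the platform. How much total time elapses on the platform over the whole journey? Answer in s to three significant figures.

Leg 1: 7.60 s is already measured on the platform.
Leg 2: γ = 2.57; Δt_2 = 2.570 × 6.08 = 15.63 s.
Leg 3: β = 0.796; γ = 1/√(1 − 0.796²) = 1/√0.3664 = 1.652; Δt_3 = 1.652 × 1.95 = 3.222 s.
Leg 4: 7.29 s is already measured on the platform.
Total: 7.600 + 15.63 + 3.222 + 7.290 s.

Δt = 33.7 s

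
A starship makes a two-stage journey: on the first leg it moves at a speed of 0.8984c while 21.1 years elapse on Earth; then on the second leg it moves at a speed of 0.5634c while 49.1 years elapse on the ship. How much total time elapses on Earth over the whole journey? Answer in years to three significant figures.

Δt = 80.5 years

Leg 1: 21.1 years is already measured on Earth.
Leg 2: γ = 1/√(1 − 0.5634²) = 1/√0.6826 = 1.210; Δt_2 = 1.210 × 49.1 = 59.43 years.
Total: 21.10 + 59.43 years.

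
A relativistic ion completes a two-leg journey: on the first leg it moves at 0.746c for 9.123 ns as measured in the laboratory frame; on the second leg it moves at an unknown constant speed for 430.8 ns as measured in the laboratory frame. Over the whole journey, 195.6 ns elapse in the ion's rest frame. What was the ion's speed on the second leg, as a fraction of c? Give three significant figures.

Leg 1: γ = 1/√(1 − 0.746²) = 1/√0.4435 = 1.502; τ_1 = 9.123/1.502 = 6.075 ns.
Leg 2: speed unknown; τ_2 = 430.8/γ_2.
Total proper time: 6.075 + τ_2 = 195.6, so τ_2 = 195.6 − 6.075 = 189.5 ns.
γ_2 = 430.8/189.5 = 2.273; β = √(1 − 1/γ²) = √0.8065.

β = 0.898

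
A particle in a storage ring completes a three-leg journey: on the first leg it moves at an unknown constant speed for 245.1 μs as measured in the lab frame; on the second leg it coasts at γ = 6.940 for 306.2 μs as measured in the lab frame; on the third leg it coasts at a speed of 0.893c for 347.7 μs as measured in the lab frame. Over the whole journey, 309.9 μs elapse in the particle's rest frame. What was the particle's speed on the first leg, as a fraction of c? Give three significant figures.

β = 0.895

Leg 1: speed unknown; τ_1 = 245.1/γ_1.
Leg 2: γ = 6.940; τ_2 = 306.2/6.940 = 44.12 μs.
Leg 3: γ = 1/√(1 − 0.893²) = 1/√0.2026 = 2.222; τ_3 = 347.7/2.222 = 156.5 μs.
Total proper time: τ_1 + 44.12 + 156.5 = 309.9, so τ_1 = 309.9 − 200.6 = 109.3 μs.
γ_1 = 245.1/109.3 = 2.243; β = √(1 − 1/γ²) = √0.8012.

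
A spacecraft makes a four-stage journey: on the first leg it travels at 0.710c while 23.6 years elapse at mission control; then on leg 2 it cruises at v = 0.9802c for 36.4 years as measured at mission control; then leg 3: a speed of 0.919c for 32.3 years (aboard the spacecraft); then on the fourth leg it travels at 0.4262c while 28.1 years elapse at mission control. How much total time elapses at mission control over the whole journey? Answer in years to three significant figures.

Leg 1: 23.6 years is already measured at mission control.
Leg 2: 36.4 years is already measured at mission control.
Leg 3: γ = 1/√(1 − 0.919²) = 1/√0.1554 = 2.536; Δt_3 = 2.536 × 32.3 = 81.93 years.
Leg 4: 28.1 years is already measured at mission control.
Total: 23.60 + 36.40 + 81.93 + 28.10 years.

Δt = 170 years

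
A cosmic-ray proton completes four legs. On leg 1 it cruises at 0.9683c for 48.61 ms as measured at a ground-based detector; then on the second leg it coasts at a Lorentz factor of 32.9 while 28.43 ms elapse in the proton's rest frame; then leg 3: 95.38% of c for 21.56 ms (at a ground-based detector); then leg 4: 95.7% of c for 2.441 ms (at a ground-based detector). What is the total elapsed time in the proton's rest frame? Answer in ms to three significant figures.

τ = 47.8 ms

Leg 1: γ = 1/√(1 − 0.9683²) = 1/√0.06240 = 4.003; τ_1 = 48.61/4.003 = 12.14 ms.
Leg 2: 28.43 ms is already measured in the proton's rest frame.
Leg 3: β = 0.9538; γ = 1/√(1 − 0.9538²) = 1/√0.09027 = 3.328; τ_3 = 21.56/3.328 = 6.478 ms.
Leg 4: β = 0.957; γ = 1/√(1 − 0.957²) = 1/√0.08415 = 3.447; τ_4 = 2.441/3.447 = 0.7081 ms.
Total: 12.14 + 28.43 + 6.478 + 0.7081 ms.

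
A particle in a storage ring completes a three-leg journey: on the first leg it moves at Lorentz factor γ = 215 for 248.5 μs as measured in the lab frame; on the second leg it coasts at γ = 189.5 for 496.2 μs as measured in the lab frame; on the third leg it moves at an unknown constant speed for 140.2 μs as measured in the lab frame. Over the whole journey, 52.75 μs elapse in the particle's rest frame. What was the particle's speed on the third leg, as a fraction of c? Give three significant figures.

β = 0.937

Leg 1: γ = 215; τ_1 = 248.5/215.0 = 1.156 μs.
Leg 2: γ = 189.5; τ_2 = 496.2/189.5 = 2.618 μs.
Leg 3: speed unknown; τ_3 = 140.2/γ_3.
Total proper time: 1.156 + 2.618 + τ_3 = 52.75, so τ_3 = 52.75 − 3.774 = 48.98 μs.
γ_3 = 140.2/48.98 = 2.863; β = √(1 − 1/γ²) = √0.8780.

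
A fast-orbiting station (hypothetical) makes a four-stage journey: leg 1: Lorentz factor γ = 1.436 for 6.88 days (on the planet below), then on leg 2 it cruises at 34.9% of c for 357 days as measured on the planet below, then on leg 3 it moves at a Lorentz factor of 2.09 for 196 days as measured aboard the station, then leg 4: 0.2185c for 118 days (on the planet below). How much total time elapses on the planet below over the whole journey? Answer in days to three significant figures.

Leg 1: 6.88 days is already measured on the planet below.
Leg 2: 357 days is already measured on the planet below.
Leg 3: γ = 2.09; Δt_3 = 2.090 × 196 = 409.6 days.
Leg 4: 118 days is already measured on the planet below.
Total: 6.880 + 357.0 + 409.6 + 118.0 days.

Δt = 892 days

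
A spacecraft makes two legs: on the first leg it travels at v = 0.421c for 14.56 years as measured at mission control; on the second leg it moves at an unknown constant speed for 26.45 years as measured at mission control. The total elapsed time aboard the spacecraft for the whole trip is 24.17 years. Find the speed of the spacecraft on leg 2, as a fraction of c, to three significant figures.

β = 0.910

Leg 1: γ = 1/√(1 − 0.421²) = 1/√0.8228 = 1.102; τ_1 = 14.56/1.102 = 13.21 years.
Leg 2: speed unknown; τ_2 = 26.45/γ_2.
Total proper time: 13.21 + τ_2 = 24.17, so τ_2 = 24.17 − 13.21 = 10.96 years.
γ_2 = 26.45/10.96 = 2.413; β = √(1 − 1/γ²) = √0.8282.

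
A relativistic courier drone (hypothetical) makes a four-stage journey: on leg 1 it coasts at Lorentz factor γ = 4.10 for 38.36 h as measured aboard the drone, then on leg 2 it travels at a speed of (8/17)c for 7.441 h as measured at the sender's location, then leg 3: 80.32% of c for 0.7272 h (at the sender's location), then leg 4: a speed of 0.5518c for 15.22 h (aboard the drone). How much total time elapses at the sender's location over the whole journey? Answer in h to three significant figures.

Δt = 184 h

Leg 1: γ = 4.10; Δt_1 = 4.100 × 38.36 = 157.3 h.
Leg 2: 7.441 h is already measured at the sender's location.
Leg 3: 0.7272 h is already measured at the sender's location.
Leg 4: γ = 1/√(1 − 0.5518²) = 1/√0.6955 = 1.199; Δt_4 = 1.199 × 15.22 = 18.25 h.
Total: 157.3 + 7.441 + 0.7272 + 18.25 h.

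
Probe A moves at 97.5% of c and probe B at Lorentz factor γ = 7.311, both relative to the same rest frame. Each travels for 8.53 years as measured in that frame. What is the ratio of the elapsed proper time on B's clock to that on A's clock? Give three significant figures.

A: β = 0.975; γ = 1/√(1 − 0.975²) = 1/√0.04938 = 4.500. B: γ = 7.311.
τ_A/τ_B = γ_B/γ_A = 7.311/4.500 = 1.625, so τ_B/τ_A = 0.6156.

τ_B/τ_A = 0.616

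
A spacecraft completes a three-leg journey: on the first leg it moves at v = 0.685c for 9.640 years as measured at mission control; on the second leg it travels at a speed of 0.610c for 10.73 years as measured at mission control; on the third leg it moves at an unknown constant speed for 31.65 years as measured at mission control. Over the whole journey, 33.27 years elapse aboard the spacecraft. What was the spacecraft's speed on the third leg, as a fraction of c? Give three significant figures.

β = 0.828

Leg 1: γ = 1/√(1 − 0.685²) = 1/√0.5308 = 1.373; τ_1 = 9.640/1.373 = 7.023 years.
Leg 2: γ = 1/√(1 − 0.610²) = 1/√0.6279 = 1.262; τ_2 = 10.73/1.262 = 8.502 years.
Leg 3: speed unknown; τ_3 = 31.65/γ_3.
Total proper time: 7.023 + 8.502 + τ_3 = 33.27, so τ_3 = 33.27 − 15.53 = 17.74 years.
γ_3 = 31.65/17.74 = 1.784; β = √(1 − 1/γ²) = √0.6857.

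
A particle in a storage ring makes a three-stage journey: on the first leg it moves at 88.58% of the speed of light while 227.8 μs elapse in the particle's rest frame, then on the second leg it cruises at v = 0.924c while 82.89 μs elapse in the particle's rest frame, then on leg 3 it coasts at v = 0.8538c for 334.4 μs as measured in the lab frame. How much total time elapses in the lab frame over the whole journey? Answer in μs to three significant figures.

Δt = 1040 μs

Leg 1: β = 0.8858; γ = 1/√(1 − 0.8858²) = 1/√0.2154 = 2.155; Δt_1 = 2.155 × 227.8 = 490.9 μs.
Leg 2: γ = 1/√(1 − 0.924²) = 1/√0.1462 = 2.615; Δt_2 = 2.615 × 82.89 = 216.8 μs.
Leg 3: 334.4 μs is already measured in the lab frame.
Total: 490.9 + 216.8 + 334.4 μs.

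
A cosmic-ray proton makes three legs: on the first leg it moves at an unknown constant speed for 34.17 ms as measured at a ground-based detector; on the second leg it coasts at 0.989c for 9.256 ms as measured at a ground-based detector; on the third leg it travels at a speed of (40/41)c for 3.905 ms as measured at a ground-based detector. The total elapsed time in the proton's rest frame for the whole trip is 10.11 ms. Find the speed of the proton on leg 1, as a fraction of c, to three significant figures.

β = 0.973

Leg 1: speed unknown; τ_1 = 34.17/γ_1.
Leg 2: γ = 1/√(1 − 0.989²) = 1/√0.02188 = 6.761; τ_2 = 9.256/6.761 = 1.369 ms.
Leg 3: γ = 1/√(1 − (40/41)²) = 41/9 ≈ 4.556; τ_3 = 3.905/4.556 = 0.8572 ms.
Total proper time: τ_1 + 1.369 + 0.8572 = 10.11, so τ_1 = 10.11 − 2.226 = 7.884 ms.
γ_1 = 34.17/7.884 = 4.334; β = √(1 − 1/γ²) = √0.9468.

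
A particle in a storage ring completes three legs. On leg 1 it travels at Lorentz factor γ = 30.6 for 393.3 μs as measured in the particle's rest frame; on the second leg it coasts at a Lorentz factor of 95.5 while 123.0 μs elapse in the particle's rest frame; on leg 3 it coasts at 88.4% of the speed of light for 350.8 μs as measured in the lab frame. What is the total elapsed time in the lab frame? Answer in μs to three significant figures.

Leg 1: γ = 30.6; Δt_1 = 30.60 × 393.3 = 1.203×10⁴ μs.
Leg 2: γ = 95.5; Δt_2 = 95.50 × 123.0 = 1.175×10⁴ μs.
Leg 3: 350.8 μs is already measured in the lab frame.
Total: 1.203×10⁴ + 1.175×10⁴ + 350.8 μs.

Δt = 2.41×10⁴ μs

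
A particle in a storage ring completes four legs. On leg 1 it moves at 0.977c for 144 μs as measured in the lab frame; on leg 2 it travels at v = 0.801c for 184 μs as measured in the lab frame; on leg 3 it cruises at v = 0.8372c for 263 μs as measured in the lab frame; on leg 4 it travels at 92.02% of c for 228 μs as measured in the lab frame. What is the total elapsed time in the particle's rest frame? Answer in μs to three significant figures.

Leg 1: γ = 1/√(1 − 0.977²) = 1/√0.04547 = 4.690; τ_1 = 144/4.690 = 30.71 μs.
Leg 2: γ = 1/√(1 − 0.801²) = 1/√0.3584 = 1.670; τ_2 = 184/1.670 = 110.2 μs.
Leg 3: γ = 1/√(1 − 0.8372²) = 1/√0.2991 = 1.828; τ_3 = 263/1.828 = 143.8 μs.
Leg 4: β = 0.9202; γ = 1/√(1 − 0.9202²) = 1/√0.1532 = 2.555; τ_4 = 228/2.555 = 89.25 μs.
Total: 30.71 + 110.2 + 143.8 + 89.25 μs.

τ = 374 μs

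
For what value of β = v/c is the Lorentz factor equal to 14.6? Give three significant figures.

β = √(1 − 1/γ²) = √(1 − 1/14.6²) = √(1 − 0.004691) = √0.9953

β = 0.998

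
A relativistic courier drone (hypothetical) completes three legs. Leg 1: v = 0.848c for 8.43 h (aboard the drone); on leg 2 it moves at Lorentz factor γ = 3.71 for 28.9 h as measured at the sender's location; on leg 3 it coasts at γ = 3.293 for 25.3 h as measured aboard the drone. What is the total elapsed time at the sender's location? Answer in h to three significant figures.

Leg 1: γ = 1/√(1 − 0.848²) = 1/√0.2809 = 1.887; Δt_1 = 1.887 × 8.43 = 15.91 h.
Leg 2: 28.9 h is already measured at the sender's location.
Leg 3: γ = 3.293; Δt_3 = 3.293 × 25.3 = 83.31 h.
Total: 15.91 + 28.90 + 83.31 h.

Δt = 128 h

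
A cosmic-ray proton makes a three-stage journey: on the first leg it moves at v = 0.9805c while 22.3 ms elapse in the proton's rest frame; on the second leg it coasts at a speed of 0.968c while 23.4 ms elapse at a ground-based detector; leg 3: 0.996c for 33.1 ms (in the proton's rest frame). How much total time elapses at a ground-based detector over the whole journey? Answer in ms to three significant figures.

Δt = 507 ms

Leg 1: γ = 1/√(1 − 0.9805²) = 1/√0.03862 = 5.089; Δt_1 = 5.089 × 22.3 = 113.5 ms.
Leg 2: 23.4 ms is already measured at a ground-based detector.
Leg 3: γ = 1/√(1 − 0.996²) = 1/√0.007984 = 11.19; Δt_3 = 11.19 × 33.1 = 370.4 ms.
Total: 113.5 + 23.40 + 370.4 ms.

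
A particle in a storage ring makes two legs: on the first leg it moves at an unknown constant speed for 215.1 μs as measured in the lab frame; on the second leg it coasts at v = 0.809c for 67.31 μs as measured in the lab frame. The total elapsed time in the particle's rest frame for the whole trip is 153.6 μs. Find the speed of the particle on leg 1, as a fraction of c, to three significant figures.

Leg 1: speed unknown; τ_1 = 215.1/γ_1.
Leg 2: γ = 1/√(1 − 0.809²) = 1/√0.3455 = 1.701; τ_2 = 67.31/1.701 = 39.57 μs.
Total proper time: τ_1 + 39.57 = 153.6, so τ_1 = 153.6 − 39.57 = 114.0 μs.
γ_1 = 215.1/114.0 = 1.886; β = √(1 − 1/γ²) = √0.7189.

β = 0.848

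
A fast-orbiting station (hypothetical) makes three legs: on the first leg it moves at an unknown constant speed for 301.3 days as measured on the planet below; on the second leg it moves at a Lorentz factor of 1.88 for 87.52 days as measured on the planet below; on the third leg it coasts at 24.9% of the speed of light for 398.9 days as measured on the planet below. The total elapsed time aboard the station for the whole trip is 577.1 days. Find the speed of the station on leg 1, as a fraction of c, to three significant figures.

β = 0.878

Leg 1: speed unknown; τ_1 = 301.3/γ_1.
Leg 2: γ = 1.88; τ_2 = 87.52/1.880 = 46.55 days.
Leg 3: β = 0.249; γ = 1/√(1 − 0.249²) = 1/√0.9380 = 1.033; τ_3 = 398.9/1.033 = 386.3 days.
Total proper time: τ_1 + 46.55 + 386.3 = 577.1, so τ_1 = 577.1 − 432.9 = 144.2 days.
γ_1 = 301.3/144.2 = 2.089; β = √(1 − 1/γ²) = √0.7709.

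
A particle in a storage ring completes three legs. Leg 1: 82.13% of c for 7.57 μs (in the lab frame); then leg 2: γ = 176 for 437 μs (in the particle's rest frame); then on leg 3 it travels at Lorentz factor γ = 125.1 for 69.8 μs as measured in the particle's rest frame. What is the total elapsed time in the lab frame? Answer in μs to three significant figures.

Leg 1: 7.57 μs is already measured in the lab frame.
Leg 2: γ = 176; Δt_2 = 176.0 × 437 = 7.691×10⁴ μs.
Leg 3: γ = 125.1; Δt_3 = 125.1 × 69.8 = 8732 μs.
Total: 7.570 + 7.691×10⁴ + 8732 μs.

Δt = 8.57×10⁴ μs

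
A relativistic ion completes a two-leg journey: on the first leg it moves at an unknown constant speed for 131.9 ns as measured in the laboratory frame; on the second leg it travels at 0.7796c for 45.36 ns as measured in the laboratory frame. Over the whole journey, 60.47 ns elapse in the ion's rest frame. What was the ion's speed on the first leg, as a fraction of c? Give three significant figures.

Leg 1: speed unknown; τ_1 = 131.9/γ_1.
Leg 2: γ = 1/√(1 − 0.7796²) = 1/√0.3922 = 1.597; τ_2 = 45.36/1.597 = 28.41 ns.
Total proper time: τ_1 + 28.41 = 60.47, so τ_1 = 60.47 − 28.41 = 32.06 ns.
γ_1 = 131.9/32.06 = 4.114; β = √(1 − 1/γ²) = √0.9409.

β = 0.970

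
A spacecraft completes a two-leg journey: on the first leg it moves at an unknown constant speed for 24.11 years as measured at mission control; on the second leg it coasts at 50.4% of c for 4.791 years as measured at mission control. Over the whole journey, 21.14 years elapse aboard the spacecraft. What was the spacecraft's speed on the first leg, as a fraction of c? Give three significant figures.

β = 0.709

Leg 1: speed unknown; τ_1 = 24.11/γ_1.
Leg 2: β = 0.504; γ = 1/√(1 − 0.504²) = 1/√0.7460 = 1.158; τ_2 = 4.791/1.158 = 4.138 years.
Total proper time: τ_1 + 4.138 = 21.14, so τ_1 = 21.14 − 4.138 = 17.00 years.
γ_1 = 24.11/17.00 = 1.418; β = √(1 − 1/γ²) = √0.5027.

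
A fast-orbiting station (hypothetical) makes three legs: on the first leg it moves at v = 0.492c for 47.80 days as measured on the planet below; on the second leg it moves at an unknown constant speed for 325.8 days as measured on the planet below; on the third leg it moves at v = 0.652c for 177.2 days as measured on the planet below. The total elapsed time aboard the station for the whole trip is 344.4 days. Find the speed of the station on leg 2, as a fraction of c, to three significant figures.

β = 0.856

Leg 1: γ = 1/√(1 − 0.492²) = 1/√0.7579 = 1.149; τ_1 = 47.80/1.149 = 41.61 days.
Leg 2: speed unknown; τ_2 = 325.8/γ_2.
Leg 3: γ = 1/√(1 − 0.652²) = 1/√0.5749 = 1.319; τ_3 = 177.2/1.319 = 134.4 days.
Total proper time: 41.61 + τ_2 + 134.4 = 344.4, so τ_2 = 344.4 − 176.0 = 168.4 days.
γ_2 = 325.8/168.4 = 1.934; β = √(1 − 1/γ²) = √0.7327.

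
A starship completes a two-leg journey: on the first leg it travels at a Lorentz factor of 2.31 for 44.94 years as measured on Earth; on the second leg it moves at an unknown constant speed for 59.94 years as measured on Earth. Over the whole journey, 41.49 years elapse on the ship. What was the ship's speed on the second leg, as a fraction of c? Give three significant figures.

β = 0.930

Leg 1: γ = 2.31; τ_1 = 44.94/2.310 = 19.45 years.
Leg 2: speed unknown; τ_2 = 59.94/γ_2.
Total proper time: 19.45 + τ_2 = 41.49, so τ_2 = 41.49 − 19.45 = 22.04 years.
γ_2 = 59.94/22.04 = 2.720; β = √(1 − 1/γ²) = √0.8649.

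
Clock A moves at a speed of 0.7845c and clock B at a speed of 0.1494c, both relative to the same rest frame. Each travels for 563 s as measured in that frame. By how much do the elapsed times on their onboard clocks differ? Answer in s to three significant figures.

|τ_A − τ_B| = 208 s

A: γ = 1/√(1 − 0.7845²) = 1/√0.3846 = 1.613; τ_A = 563/1.613 = 349.1 s.
B: γ = 1/√(1 − 0.1494²) = 1/√0.9777 = 1.011; τ_B = 563/1.011 = 556.7 s.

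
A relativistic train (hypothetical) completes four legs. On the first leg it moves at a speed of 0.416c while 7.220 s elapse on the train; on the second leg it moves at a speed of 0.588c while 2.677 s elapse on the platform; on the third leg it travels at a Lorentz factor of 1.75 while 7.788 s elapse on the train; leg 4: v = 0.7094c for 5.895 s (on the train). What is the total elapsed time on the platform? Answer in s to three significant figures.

Leg 1: γ = 1/√(1 − 0.416²) = 1/√0.8269 = 1.100; Δt_1 = 1.100 × 7.220 = 7.940 s.
Leg 2: 2.677 s is already measured on the platform.
Leg 3: γ = 1.75; Δt_3 = 1.750 × 7.788 = 13.63 s.
Leg 4: γ = 1/√(1 − 0.7094²) = 1/√0.4968 = 1.419; Δt_4 = 1.419 × 5.895 = 8.364 s.
Total: 7.940 + 2.677 + 13.63 + 8.364 s.

Δt = 32.6 s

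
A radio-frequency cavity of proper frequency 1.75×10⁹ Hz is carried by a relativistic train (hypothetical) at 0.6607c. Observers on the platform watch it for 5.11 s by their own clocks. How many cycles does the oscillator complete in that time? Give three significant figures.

γ = 1/√(1 − 0.6607²) = 1/√0.5635 = 1.332
During 5.11 s of lab time, the oscillator's proper time advances by τ = Δt/γ = 5.11/1.332 = 3.836 s = 3.836×10⁰ s.
N = f × τ = 1.75×10⁹ × 3.836×10⁰ = 6.713×10⁹.

N = 6.71×10⁹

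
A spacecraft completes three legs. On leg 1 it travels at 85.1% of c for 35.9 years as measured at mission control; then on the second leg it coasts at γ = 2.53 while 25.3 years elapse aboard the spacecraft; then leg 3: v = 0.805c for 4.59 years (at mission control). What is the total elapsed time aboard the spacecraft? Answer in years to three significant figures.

Leg 1: β = 0.851; γ = 1/√(1 − 0.851²) = 1/√0.2758 = 1.904; τ_1 = 35.9/1.904 = 18.85 years.
Leg 2: 25.3 years is already measured aboard the spacecraft.
Leg 3: γ = 1/√(1 − 0.805²) = 1/√0.3520 = 1.686; τ_3 = 4.59/1.686 = 2.723 years.
Total: 18.85 + 25.30 + 2.723 years.

τ = 46.9 years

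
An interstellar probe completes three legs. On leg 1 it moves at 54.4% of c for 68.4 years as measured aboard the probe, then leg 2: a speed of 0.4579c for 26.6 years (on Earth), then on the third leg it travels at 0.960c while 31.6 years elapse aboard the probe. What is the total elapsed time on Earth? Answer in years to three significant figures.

Leg 1: β = 0.544; γ = 1/√(1 − 0.544²) = 1/√0.7041 = 1.192; Δt_1 = 1.192 × 68.4 = 81.52 years.
Leg 2: 26.6 years is already measured on Earth.
Leg 3: γ = 1/√(1 − 0.960²) = 25/7 ≈ 3.571; Δt_3 = 3.571 × 31.6 = 112.9 years.
Total: 81.52 + 26.60 + 112.9 years.

Δt = 221 years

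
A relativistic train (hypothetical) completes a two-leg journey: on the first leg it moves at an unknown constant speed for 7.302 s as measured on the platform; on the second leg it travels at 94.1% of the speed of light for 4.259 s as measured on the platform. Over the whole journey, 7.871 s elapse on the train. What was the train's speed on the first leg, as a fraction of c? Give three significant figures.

Leg 1: speed unknown; τ_1 = 7.302/γ_1.
Leg 2: β = 0.941; γ = 1/√(1 − 0.941²) = 1/√0.1145 = 2.955; τ_2 = 4.259/2.955 = 1.441 s.
Total proper time: τ_1 + 1.441 = 7.871, so τ_1 = 7.871 − 1.441 = 6.430 s.
γ_1 = 7.302/6.430 = 1.136; β = √(1 − 1/γ²) = √0.2246.

β = 0.474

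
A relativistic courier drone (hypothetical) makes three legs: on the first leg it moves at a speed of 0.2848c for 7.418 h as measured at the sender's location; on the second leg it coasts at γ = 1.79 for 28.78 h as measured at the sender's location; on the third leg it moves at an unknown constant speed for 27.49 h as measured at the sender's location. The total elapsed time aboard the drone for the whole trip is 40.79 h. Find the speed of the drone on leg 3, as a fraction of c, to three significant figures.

Leg 1: γ = 1/√(1 − 0.2848²) = 1/√0.9189 = 1.043; τ_1 = 7.418/1.043 = 7.111 h.
Leg 2: γ = 1.79; τ_2 = 28.78/1.790 = 16.08 h.
Leg 3: speed unknown; τ_3 = 27.49/γ_3.
Total proper time: 7.111 + 16.08 + τ_3 = 40.79, so τ_3 = 40.79 − 23.19 = 17.60 h.
γ_3 = 27.49/17.60 = 1.562; β = √(1 − 1/γ²) = √0.5901.

β = 0.768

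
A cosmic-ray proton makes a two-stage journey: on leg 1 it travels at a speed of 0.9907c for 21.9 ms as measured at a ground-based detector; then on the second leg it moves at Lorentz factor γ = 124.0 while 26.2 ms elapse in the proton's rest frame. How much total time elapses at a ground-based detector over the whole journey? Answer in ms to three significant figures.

Leg 1: 21.9 ms is already measured at a ground-based detector.
Leg 2: γ = 124.0; Δt_2 = 124.0 × 26.2 = 3249 ms.
Total: 21.90 + 3249 ms.

Δt = 3270 ms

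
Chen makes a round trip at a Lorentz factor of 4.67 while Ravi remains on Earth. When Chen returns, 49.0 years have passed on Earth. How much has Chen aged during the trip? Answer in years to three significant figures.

γ = 4.67
Chen's clock measures proper time along the trip: τ = Δt/γ = 49.0/4.670 years.

τ = 10.5 years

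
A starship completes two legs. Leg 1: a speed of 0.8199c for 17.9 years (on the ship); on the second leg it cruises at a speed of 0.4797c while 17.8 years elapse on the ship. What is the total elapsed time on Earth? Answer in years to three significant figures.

Leg 1: γ = 1/√(1 − 0.8199²) = 1/√0.3278 = 1.747; Δt_1 = 1.747 × 17.9 = 31.27 years.
Leg 2: γ = 1/√(1 − 0.4797²) = 1/√0.7699 = 1.140; Δt_2 = 1.140 × 17.8 = 20.29 years.
Total: 31.27 + 20.29 years.

Δt = 51.6 years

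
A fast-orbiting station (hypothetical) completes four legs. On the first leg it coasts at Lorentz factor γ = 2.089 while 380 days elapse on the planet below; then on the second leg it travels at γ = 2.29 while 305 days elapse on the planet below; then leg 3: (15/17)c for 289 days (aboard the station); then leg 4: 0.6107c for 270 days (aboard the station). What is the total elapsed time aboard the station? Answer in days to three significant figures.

Leg 1: γ = 2.089; τ_1 = 380/2.089 = 181.9 days.
Leg 2: γ = 2.29; τ_2 = 305/2.290 = 133.2 days.
Leg 3: 289 days is already measured aboard the station.
Leg 4: 270 days is already measured aboard the station.
Total: 181.9 + 133.2 + 289.0 + 270.0 days.

τ = 874 days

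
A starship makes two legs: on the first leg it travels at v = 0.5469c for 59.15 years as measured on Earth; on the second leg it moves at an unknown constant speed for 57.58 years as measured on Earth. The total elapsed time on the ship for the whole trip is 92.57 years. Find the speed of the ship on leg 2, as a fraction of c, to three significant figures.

Leg 1: γ = 1/√(1 − 0.5469²) = 1/√0.7009 = 1.194; τ_1 = 59.15/1.194 = 49.52 years.
Leg 2: speed unknown; τ_2 = 57.58/γ_2.
Total proper time: 49.52 + τ_2 = 92.57, so τ_2 = 92.57 − 49.52 = 43.05 years.
γ_2 = 57.58/43.05 = 1.338; β = √(1 − 1/γ²) = √0.4410.

β = 0.664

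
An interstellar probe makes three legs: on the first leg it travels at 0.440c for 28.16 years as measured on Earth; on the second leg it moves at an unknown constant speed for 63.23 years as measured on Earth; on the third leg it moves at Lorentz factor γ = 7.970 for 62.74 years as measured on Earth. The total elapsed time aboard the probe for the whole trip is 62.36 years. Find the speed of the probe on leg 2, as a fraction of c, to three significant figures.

Leg 1: γ = 1/√(1 − 0.440²) = 1/√0.8064 = 1.114; τ_1 = 28.16/1.114 = 25.29 years.
Leg 2: speed unknown; τ_2 = 63.23/γ_2.
Leg 3: γ = 7.970; τ_3 = 62.74/7.970 = 7.872 years.
Total proper time: 25.29 + τ_2 + 7.872 = 62.36, so τ_2 = 62.36 − 33.16 = 29.20 years.
γ_2 = 63.23/29.20 = 2.165; β = √(1 − 1/γ²) = √0.7867.

β = 0.887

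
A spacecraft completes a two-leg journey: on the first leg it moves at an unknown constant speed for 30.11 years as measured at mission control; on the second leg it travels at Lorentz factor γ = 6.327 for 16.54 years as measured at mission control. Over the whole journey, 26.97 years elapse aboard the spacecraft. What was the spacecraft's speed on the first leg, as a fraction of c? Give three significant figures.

Leg 1: speed unknown; τ_1 = 30.11/γ_1.
Leg 2: γ = 6.327; τ_2 = 16.54/6.327 = 2.614 years.
Total proper time: τ_1 + 2.614 = 26.97, so τ_1 = 26.97 − 2.614 = 24.36 years.
γ_1 = 30.11/24.36 = 1.236; β = √(1 − 1/γ²) = √0.3457.

β = 0.588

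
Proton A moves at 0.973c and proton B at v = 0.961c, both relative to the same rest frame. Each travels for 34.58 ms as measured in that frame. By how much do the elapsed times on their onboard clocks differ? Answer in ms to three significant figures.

|τ_A − τ_B| = 1.58 ms

A: γ = 1/√(1 − 0.973²) = 1/√0.05327 = 4.333; τ_A = 34.58/4.333 = 7.981 ms.
B: γ = 1/√(1 − 0.961²) = 1/√0.07648 = 3.616; τ_B = 34.58/3.616 = 9.563 ms.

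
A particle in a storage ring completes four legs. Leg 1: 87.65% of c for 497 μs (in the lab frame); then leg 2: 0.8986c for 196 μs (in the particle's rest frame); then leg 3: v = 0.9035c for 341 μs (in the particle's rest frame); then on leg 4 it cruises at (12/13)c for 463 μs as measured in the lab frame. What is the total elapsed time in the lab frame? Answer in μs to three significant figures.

Δt = 2200 μs

Leg 1: 497 μs is already measured in the lab frame.
Leg 2: γ = 1/√(1 − 0.8986²) = 1/√0.1925 = 2.279; Δt_2 = 2.279 × 196 = 446.7 μs.
Leg 3: γ = 1/√(1 − 0.9035²) = 1/√0.1837 = 2.333; Δt_3 = 2.333 × 341 = 795.6 μs.
Leg 4: 463 μs is already measured in the lab frame.
Total: 497.0 + 446.7 + 795.6 + 463.0 μs.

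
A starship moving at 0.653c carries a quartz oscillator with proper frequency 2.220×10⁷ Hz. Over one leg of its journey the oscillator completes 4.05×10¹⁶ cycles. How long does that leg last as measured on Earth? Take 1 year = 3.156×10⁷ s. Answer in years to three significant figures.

γ = 1/√(1 − 0.653²) = 1/√0.5736 = 1.320
Proper time for N cycles: τ = N/f = 4.05×10¹⁶/(2.220×10⁷) = 1.824×10⁹ s = 57.80 years.
Lab-frame duration Δt = γτ = 1.320 × 57.80 = 76.32 years.

Δt = 76.3 years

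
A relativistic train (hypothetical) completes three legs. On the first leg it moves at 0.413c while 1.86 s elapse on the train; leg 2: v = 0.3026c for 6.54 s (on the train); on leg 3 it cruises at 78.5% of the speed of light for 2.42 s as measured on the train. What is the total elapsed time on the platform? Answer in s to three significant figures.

Δt = 12.8 s

Leg 1: γ = 1/√(1 − 0.413²) = 1/√0.8294 = 1.098; Δt_1 = 1.098 × 1.86 = 2.042 s.
Leg 2: γ = 1/√(1 − 0.3026²) = 1/√0.9084 = 1.049; Δt_2 = 1.049 × 6.54 = 6.862 s.
Leg 3: β = 0.785; γ = 1/√(1 − 0.785²) = 1/√0.3838 = 1.614; Δt_3 = 1.614 × 2.42 = 3.906 s.
Total: 2.042 + 6.862 + 3.906 s.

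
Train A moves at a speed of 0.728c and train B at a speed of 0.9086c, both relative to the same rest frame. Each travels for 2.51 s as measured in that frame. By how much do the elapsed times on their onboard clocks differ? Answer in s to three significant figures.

|τ_A − τ_B| = 0.672 s

A: γ = 1/√(1 − 0.728²) = 1/√0.4700 = 1.459; τ_A = 2.51/1.459 = 1.721 s.
B: γ = 1/√(1 − 0.9086²) = 1/√0.1744 = 2.394; τ_B = 2.51/2.394 = 1.048 s.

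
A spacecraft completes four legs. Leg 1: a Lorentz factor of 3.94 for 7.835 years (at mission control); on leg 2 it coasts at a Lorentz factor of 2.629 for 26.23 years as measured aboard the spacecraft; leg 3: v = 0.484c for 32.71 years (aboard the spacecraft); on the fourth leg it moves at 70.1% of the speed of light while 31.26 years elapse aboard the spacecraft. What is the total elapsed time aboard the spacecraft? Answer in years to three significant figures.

τ = 92.2 years

Leg 1: γ = 3.94; τ_1 = 7.835/3.940 = 1.989 years.
Leg 2: 26.23 years is already measured aboard the spacecraft.
Leg 3: 32.71 years is already measured aboard the spacecraft.
Leg 4: 31.26 years is already measured aboard the spacecraft.
Total: 1.989 + 26.23 + 32.71 + 31.26 years.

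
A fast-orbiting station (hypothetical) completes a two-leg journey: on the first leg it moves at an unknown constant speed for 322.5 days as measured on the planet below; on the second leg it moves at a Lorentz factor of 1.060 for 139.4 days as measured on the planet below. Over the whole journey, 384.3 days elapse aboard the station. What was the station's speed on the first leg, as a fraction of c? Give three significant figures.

β = 0.621

Leg 1: speed unknown; τ_1 = 322.5/γ_1.
Leg 2: γ = 1.060; τ_2 = 139.4/1.060 = 131.5 days.
Total proper time: τ_1 + 131.5 = 384.3, so τ_1 = 384.3 − 131.5 = 252.8 days.
γ_1 = 322.5/252.8 = 1.276; β = √(1 − 1/γ²) = √0.3856.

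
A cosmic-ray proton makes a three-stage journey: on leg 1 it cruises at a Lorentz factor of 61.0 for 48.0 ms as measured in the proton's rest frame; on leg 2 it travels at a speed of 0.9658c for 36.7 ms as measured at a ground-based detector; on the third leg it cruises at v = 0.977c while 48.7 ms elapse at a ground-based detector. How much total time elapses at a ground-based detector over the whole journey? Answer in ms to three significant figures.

Leg 1: γ = 61.0; Δt_1 = 61.00 × 48.0 = 2928 ms.
Leg 2: 36.7 ms is already measured at a ground-based detector.
Leg 3: 48.7 ms is already measured at a ground-based detector.
Total: 2928 + 36.70 + 48.70 ms.

Δt = 3010 ms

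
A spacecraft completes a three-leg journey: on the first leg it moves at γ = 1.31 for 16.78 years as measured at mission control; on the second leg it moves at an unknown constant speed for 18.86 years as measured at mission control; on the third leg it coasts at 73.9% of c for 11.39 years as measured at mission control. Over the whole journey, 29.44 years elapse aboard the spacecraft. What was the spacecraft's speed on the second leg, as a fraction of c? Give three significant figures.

Leg 1: γ = 1.31; τ_1 = 16.78/1.310 = 12.81 years.
Leg 2: speed unknown; τ_2 = 18.86/γ_2.
Leg 3: β = 0.739; γ = 1/√(1 − 0.739²) = 1/√0.4539 = 1.484; τ_3 = 11.39/1.484 = 7.674 years.
Total proper time: 12.81 + τ_2 + 7.674 = 29.44, so τ_2 = 29.44 − 20.48 = 8.957 years.
γ_2 = 18.86/8.957 = 2.106; β = √(1 − 1/γ²) = √0.7744.

β = 0.880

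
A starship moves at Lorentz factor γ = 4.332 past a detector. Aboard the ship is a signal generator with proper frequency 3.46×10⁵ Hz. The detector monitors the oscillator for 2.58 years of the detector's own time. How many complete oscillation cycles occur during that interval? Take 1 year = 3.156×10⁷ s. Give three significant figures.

N = 6.50×10¹²

γ = 4.332
During 2.58 years of lab time, the oscillator's proper time advances by τ = Δt/γ = 2.58/4.332 = 0.5956 years = 1.880×10⁷ s.
N = f × τ = 3.46×10⁵ × 1.880×10⁷ = 6.503×10¹².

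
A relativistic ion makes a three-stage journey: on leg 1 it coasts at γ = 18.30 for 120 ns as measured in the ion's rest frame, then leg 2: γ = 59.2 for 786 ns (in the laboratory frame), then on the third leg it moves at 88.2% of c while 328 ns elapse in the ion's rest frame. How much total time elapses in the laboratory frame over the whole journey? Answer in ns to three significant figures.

Leg 1: γ = 18.30; Δt_1 = 18.30 × 120 = 2196 ns.
Leg 2: 786 ns is already measured in the laboratory frame.
Leg 3: β = 0.882; γ = 1/√(1 − 0.882²) = 1/√0.2221 = 2.122; Δt_3 = 2.122 × 328 = 696.0 ns.
Total: 2196 + 786.0 + 696.0 ns.

Δt = 3680 ns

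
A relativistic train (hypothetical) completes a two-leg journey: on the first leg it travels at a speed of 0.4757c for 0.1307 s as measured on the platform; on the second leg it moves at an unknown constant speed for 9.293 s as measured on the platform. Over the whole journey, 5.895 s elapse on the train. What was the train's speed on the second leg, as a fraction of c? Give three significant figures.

β = 0.783

Leg 1: γ = 1/√(1 − 0.4757²) = 1/√0.7737 = 1.137; τ_1 = 0.1307/1.137 = 0.1150 s.
Leg 2: speed unknown; τ_2 = 9.293/γ_2.
Total proper time: 0.1150 + τ_2 = 5.895, so τ_2 = 5.895 − 0.1150 = 5.780 s.
γ_2 = 9.293/5.780 = 1.608; β = √(1 − 1/γ²) = √0.6131.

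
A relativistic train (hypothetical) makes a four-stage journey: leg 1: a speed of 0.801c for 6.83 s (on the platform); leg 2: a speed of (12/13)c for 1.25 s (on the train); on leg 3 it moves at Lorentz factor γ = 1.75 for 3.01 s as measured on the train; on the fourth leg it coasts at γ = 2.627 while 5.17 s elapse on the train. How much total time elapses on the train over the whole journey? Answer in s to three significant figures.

Leg 1: γ = 1/√(1 − 0.801²) = 1/√0.3584 = 1.670; τ_1 = 6.83/1.670 = 4.089 s.
Leg 2: 1.25 s is already measured on the train.
Leg 3: 3.01 s is already measured on the train.
Leg 4: 5.17 s is already measured on the train.
Total: 4.089 + 1.250 + 3.010 + 5.170 s.

τ = 13.5 s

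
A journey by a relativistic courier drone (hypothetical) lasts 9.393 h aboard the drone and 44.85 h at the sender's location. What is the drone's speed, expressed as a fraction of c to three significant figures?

The proper time is measured aboard the drone (both events occur at the drone's location); Δt is measured at the sender's location. γ = Δt/τ = 44.85/9.393 = 4.775.
β = √(1 − 1/γ²) = √(1 − 0.04386) = √0.9561

β = 0.978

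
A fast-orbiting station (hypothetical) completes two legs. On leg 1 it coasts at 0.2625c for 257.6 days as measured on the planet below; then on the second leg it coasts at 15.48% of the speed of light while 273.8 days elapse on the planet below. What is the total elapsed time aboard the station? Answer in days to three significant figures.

Leg 1: γ = 1/√(1 − 0.2625²) = 1/√0.9311 = 1.036; τ_1 = 257.6/1.036 = 248.6 days.
Leg 2: β = 0.1548; γ = 1/√(1 − 0.1548²) = 1/√0.9760 = 1.012; τ_2 = 273.8/1.012 = 270.5 days.
Total: 248.6 + 270.5 days.

τ = 519 days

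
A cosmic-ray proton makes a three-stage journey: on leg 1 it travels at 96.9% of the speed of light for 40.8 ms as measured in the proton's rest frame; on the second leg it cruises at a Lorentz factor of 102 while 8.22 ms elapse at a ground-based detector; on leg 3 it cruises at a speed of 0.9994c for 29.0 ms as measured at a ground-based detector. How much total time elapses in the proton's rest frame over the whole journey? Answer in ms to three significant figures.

Leg 1: 40.8 ms is already measured in the proton's rest frame.
Leg 2: γ = 102; τ_2 = 8.22/102.0 = 0.08059 ms.
Leg 3: γ = 1/√(1 − 0.9994²) = 1/√0.001200 = 28.87; τ_3 = 29.0/28.87 = 1.004 ms.
Total: 40.80 + 0.08059 + 1.004 ms.

τ = 41.9 ms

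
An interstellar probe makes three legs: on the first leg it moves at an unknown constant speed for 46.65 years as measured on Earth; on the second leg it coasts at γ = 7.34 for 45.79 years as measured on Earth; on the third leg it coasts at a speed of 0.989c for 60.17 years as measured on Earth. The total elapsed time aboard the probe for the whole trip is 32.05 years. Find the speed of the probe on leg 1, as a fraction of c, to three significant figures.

β = 0.932

Leg 1: speed unknown; τ_1 = 46.65/γ_1.
Leg 2: γ = 7.34; τ_2 = 45.79/7.340 = 6.238 years.
Leg 3: γ = 1/√(1 − 0.989²) = 1/√0.02188 = 6.761; τ_3 = 60.17/6.761 = 8.900 years.
Total proper time: τ_1 + 6.238 + 8.900 = 32.05, so τ_1 = 32.05 − 15.14 = 16.91 years.
γ_1 = 46.65/16.91 = 2.758; β = √(1 − 1/γ²) = √0.8686.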